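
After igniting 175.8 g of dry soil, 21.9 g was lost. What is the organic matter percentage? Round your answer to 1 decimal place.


Step 1: OM% = 100 * LOI / sample mass
Step 2: OM = 100 * 21.9 / 175.8
Step 3: OM = 12.5%

12.5


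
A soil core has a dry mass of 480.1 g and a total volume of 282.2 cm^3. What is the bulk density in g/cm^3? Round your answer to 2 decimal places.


Step 1: Identify the formula: BD = dry mass / volume
Step 2: Substitute values: BD = 480.1 / 282.2
Step 3: BD = 1.7 g/cm^3

1.7


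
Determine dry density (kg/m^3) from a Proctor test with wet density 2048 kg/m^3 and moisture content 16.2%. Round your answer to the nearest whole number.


Step 1: Dry density = wet density / (1 + w/100)
Step 2: Dry density = 2048 / (1 + 16.2/100)
Step 3: Dry density = 2048 / 1.162
Step 4: Dry density = 1762 kg/m^3

1762


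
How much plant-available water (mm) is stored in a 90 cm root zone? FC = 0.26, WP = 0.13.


Step 1: Available water = (FC - WP) * depth * 10
Step 2: AW = (0.26 - 0.13) * 90 * 10
Step 3: AW = 0.13 * 90 * 10
Step 4: AW = 117.0 mm

117.0


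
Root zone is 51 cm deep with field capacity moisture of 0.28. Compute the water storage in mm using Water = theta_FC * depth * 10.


Step 1: Water (mm) = theta_FC * depth (cm) * 10
Step 2: Water = 0.28 * 51 * 10
Step 3: Water = 142.8 mm

142.8


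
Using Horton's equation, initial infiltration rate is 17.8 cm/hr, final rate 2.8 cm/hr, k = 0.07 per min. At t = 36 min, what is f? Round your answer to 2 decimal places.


Step 1: f = fc + (f0 - fc) * exp(-k * t)
Step 2: exp(-0.07 * 36) = 0.08046
Step 3: f = 2.8 + (17.8 - 2.8) * 0.08046
Step 4: f = 2.8 + 15.0 * 0.08046
Step 5: f = 4.01 cm/hr

4.01


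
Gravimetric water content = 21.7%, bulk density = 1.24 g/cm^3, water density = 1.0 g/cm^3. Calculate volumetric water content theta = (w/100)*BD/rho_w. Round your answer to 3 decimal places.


Step 1: theta = (w / 100) * BD / rho_w
Step 2: theta = (21.7 / 100) * 1.24 / 1.0
Step 3: theta = 0.217 * 1.24
Step 4: theta = 0.269

0.269


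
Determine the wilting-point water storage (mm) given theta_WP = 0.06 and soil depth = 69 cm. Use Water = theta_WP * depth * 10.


Step 1: Water (mm) = theta_WP * depth * 10
Step 2: Water = 0.06 * 69 * 10
Step 3: Water = 41.4 mm

41.4


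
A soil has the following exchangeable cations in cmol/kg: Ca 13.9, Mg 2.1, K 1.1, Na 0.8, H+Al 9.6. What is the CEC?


Step 1: CEC = Ca + Mg + K + Na + (H+Al)
Step 2: CEC = 13.9 + 2.1 + 1.1 + 0.8 + 9.6
Step 3: CEC = 27.5 cmol/kg

27.5


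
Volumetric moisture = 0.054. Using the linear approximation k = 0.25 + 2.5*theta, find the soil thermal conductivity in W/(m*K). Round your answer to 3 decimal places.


Step 1: k = 0.25 + 2.5 * theta
Step 2: k = 0.25 + 2.5 * 0.054
Step 3: k = 0.25 + 0.135
Step 4: k = 0.385 W/(m*K)

0.385


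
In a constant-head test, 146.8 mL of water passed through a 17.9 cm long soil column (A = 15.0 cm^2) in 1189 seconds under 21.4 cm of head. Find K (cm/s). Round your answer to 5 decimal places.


Step 1: K = Q * L / (A * t * h)
Step 2: Numerator = 146.8 * 17.9 = 2627.72
Step 3: Denominator = 15.0 * 1189 * 21.4 = 381669.0
Step 4: K = 2627.72 / 381669.0 = 0.00688 cm/s

0.00688


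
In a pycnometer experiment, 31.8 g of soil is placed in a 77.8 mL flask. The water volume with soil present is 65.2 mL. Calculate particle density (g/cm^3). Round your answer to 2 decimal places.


Step 1: Volume of solids = flask volume - water volume with soil
Step 2: V_solids = 77.8 - 65.2 = 12.6 mL
Step 3: Particle density = mass / V_solids = 31.8 / 12.6 = 2.52 g/cm^3

2.52


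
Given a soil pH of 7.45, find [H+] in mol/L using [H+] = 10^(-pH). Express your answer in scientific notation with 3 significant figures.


Step 1: [H+] = 10^(-pH)
Step 2: [H+] = 10^(-7.45)
Step 3: [H+] = 3.55e-08 mol/L

3.55e-08


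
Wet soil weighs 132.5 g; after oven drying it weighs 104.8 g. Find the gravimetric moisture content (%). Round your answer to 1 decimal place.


Step 1: Water mass = wet - dry = 132.5 - 104.8 = 27.7 g
Step 2: w = 100 * water mass / dry mass
Step 3: w = 100 * 27.7 / 104.8 = 26.4%

26.4


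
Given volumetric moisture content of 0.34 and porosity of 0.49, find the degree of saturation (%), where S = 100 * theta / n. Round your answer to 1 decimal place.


Step 1: S = 100 * theta_v / n
Step 2: S = 100 * 0.34 / 0.49
Step 3: S = 69.4%

69.4


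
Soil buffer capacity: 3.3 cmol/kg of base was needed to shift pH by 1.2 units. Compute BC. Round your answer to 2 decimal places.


Step 1: BC = change in base / change in pH
Step 2: BC = 3.3 / 1.2
Step 3: BC = 2.75 cmol/(kg*pH unit)

2.75


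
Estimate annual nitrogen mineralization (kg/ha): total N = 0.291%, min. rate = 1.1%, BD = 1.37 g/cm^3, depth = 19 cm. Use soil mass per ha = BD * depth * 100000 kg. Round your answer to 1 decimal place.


Step 1: Soil mass per ha = BD * depth * 100000 = 1.37 * 19 * 100000 = 2603000 kg
Step 2: Total N pool = soil mass * N%/100 = 2603000 * 0.291/100 = 7574.73 kg/ha
Step 3: N mineralized = N pool * rate%/100 = 7574.73 * 1.1/100 = 83.3 kg/ha/yr

83.3


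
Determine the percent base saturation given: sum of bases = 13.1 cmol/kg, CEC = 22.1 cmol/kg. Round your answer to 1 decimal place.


Step 1: BS = 100 * (sum of bases) / CEC
Step 2: BS = 100 * 13.1 / 22.1
Step 3: BS = 59.3%

59.3


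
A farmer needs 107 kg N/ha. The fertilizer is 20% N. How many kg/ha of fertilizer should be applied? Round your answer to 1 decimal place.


Step 1: Fertilizer rate = target N / (N content / 100)
Step 2: Rate = 107 / (20 / 100)
Step 3: Rate = 107 / 0.2
Step 4: Rate = 535.0 kg/ha

535.0


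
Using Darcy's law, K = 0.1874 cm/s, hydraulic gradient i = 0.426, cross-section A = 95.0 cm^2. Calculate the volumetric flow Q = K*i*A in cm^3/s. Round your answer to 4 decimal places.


Step 1: Apply Darcy's law: Q = K * i * A
Step 2: Q = 0.1874 * 0.426 * 95.0
Step 3: Q = 7.5841 cm^3/s

7.5841


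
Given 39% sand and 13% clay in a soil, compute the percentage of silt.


Step 1: sand + silt + clay = 100%
Step 2: silt = 100 - sand - clay
Step 3: silt = 100 - 39 - 13
Step 4: silt = 48%

48


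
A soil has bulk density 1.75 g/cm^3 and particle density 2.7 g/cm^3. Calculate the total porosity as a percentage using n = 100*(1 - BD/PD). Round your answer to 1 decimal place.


Step 1: Formula: n = 100 * (1 - BD / PD)
Step 2: n = 100 * (1 - 1.75 / 2.7)
Step 3: n = 100 * (1 - 0.64815)
Step 4: n = 35.2%

35.2


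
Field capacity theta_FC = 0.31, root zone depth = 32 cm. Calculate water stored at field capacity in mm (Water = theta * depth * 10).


Step 1: Water (mm) = theta_FC * depth (cm) * 10
Step 2: Water = 0.31 * 32 * 10
Step 3: Water = 99.2 mm

99.2


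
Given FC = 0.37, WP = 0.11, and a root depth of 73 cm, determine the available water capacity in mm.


Step 1: Available water = (FC - WP) * depth * 10
Step 2: AW = (0.37 - 0.11) * 73 * 10
Step 3: AW = 0.26 * 73 * 10
Step 4: AW = 189.8 mm

189.8


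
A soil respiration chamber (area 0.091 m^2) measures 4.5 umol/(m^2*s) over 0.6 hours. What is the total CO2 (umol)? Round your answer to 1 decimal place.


Step 1: Convert time to seconds: 0.6 hr * 3600 = 2160.0 s
Step 2: Total = flux * area * time_s
Step 3: Total = 4.5 * 0.091 * 2160.0
Step 4: Total = 884.5 umol

884.5


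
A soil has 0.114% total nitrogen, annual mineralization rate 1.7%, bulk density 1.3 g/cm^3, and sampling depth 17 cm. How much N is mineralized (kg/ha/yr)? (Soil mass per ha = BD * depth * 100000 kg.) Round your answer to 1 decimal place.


Step 1: Soil mass per ha = BD * depth * 100000 = 1.3 * 17 * 100000 = 2210000 kg
Step 2: Total N pool = soil mass * N%/100 = 2210000 * 0.114/100 = 2519.4 kg/ha
Step 3: N mineralized = N pool * rate%/100 = 2519.4 * 1.7/100 = 42.8 kg/ha/yr

42.8


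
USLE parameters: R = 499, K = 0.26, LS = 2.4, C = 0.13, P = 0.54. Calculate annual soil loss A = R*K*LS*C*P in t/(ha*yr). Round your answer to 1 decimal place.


Step 1: A = R * K * LS * C * P
Step 2: R * K = 499 * 0.26 = 129.74
Step 3: (R*K) * LS = 129.74 * 2.4 = 311.376
Step 4: * C * P = 311.376 * 0.13 * 0.54 = 21.9
Step 5: A = 21.9 t/(ha*yr)

21.9


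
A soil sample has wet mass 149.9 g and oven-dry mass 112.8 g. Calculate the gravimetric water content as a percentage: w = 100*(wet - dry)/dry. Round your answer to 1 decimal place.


Step 1: Water mass = wet - dry = 149.9 - 112.8 = 37.1 g
Step 2: w = 100 * water mass / dry mass
Step 3: w = 100 * 37.1 / 112.8 = 32.9%

32.9


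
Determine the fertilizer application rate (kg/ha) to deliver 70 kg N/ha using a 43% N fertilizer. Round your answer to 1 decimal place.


Step 1: Fertilizer rate = target N / (N content / 100)
Step 2: Rate = 70 / (43 / 100)
Step 3: Rate = 70 / 0.43
Step 4: Rate = 162.8 kg/ha

162.8


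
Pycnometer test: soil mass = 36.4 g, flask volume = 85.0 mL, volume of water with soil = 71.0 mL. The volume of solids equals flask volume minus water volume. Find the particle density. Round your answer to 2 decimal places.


Step 1: Volume of solids = flask volume - water volume with soil
Step 2: V_solids = 85.0 - 71.0 = 14.0 mL
Step 3: Particle density = mass / V_solids = 36.4 / 14.0 = 2.6 g/cm^3

2.6


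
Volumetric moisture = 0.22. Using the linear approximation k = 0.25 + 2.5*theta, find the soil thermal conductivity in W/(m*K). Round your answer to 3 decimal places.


Step 1: k = 0.25 + 2.5 * theta
Step 2: k = 0.25 + 2.5 * 0.22
Step 3: k = 0.25 + 0.55
Step 4: k = 0.8 W/(m*K)

0.8


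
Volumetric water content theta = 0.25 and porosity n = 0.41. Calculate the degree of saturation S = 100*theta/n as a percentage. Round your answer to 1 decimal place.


Step 1: S = 100 * theta_v / n
Step 2: S = 100 * 0.25 / 0.41
Step 3: S = 61.0%

61.0


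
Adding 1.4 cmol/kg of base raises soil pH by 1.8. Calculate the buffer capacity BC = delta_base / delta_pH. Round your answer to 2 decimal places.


Step 1: BC = change in base / change in pH
Step 2: BC = 1.4 / 1.8
Step 3: BC = 0.78 cmol/(kg*pH unit)

0.78


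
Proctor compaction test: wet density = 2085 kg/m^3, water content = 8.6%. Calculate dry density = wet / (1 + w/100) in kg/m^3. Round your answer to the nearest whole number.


Step 1: Dry density = wet density / (1 + w/100)
Step 2: Dry density = 2085 / (1 + 8.6/100)
Step 3: Dry density = 2085 / 1.086
Step 4: Dry density = 1920 kg/m^3

1920


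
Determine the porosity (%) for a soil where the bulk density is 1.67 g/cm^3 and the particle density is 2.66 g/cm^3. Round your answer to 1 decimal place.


Step 1: Formula: n = 100 * (1 - BD / PD)
Step 2: n = 100 * (1 - 1.67 / 2.66)
Step 3: n = 100 * (1 - 0.62782)
Step 4: n = 37.2%

37.2


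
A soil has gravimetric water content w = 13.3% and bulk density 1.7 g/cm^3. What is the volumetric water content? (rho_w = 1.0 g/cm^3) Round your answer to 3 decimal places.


Step 1: theta = (w / 100) * BD / rho_w
Step 2: theta = (13.3 / 100) * 1.7 / 1.0
Step 3: theta = 0.133 * 1.7
Step 4: theta = 0.226

0.226


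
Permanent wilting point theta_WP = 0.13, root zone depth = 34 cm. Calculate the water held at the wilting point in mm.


Step 1: Water (mm) = theta_WP * depth * 10
Step 2: Water = 0.13 * 34 * 10
Step 3: Water = 44.2 mm

44.2


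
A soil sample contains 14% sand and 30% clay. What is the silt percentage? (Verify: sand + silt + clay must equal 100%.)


Step 1: sand + silt + clay = 100%
Step 2: silt = 100 - sand - clay
Step 3: silt = 100 - 14 - 30
Step 4: silt = 56%

56


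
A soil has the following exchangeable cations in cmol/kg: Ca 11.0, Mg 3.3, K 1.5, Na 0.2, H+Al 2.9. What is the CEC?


Step 1: CEC = Ca + Mg + K + Na + (H+Al)
Step 2: CEC = 11.0 + 3.3 + 1.5 + 0.2 + 2.9
Step 3: CEC = 18.9 cmol/kg

18.9


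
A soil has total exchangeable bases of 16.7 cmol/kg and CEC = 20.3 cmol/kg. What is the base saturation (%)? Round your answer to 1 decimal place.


Step 1: BS = 100 * (sum of bases) / CEC
Step 2: BS = 100 * 16.7 / 20.3
Step 3: BS = 82.3%

82.3


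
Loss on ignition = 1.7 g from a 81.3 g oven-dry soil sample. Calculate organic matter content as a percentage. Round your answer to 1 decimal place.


Step 1: OM% = 100 * LOI / sample mass
Step 2: OM = 100 * 1.7 / 81.3
Step 3: OM = 2.1%

2.1


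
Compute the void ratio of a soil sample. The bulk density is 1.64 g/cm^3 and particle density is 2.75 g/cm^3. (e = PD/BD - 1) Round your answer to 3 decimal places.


Step 1: e = PD / BD - 1
Step 2: e = 2.75 / 1.64 - 1
Step 3: e = 1.67683 - 1
Step 4: e = 0.677

0.677


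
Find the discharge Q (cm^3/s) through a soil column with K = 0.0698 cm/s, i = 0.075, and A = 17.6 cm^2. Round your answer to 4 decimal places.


Step 1: Apply Darcy's law: Q = K * i * A
Step 2: Q = 0.0698 * 0.075 * 17.6
Step 3: Q = 0.0921 cm^3/s

0.0921


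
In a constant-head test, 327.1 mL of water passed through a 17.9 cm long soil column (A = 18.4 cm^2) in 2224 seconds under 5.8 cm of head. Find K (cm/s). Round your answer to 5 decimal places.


Step 1: K = Q * L / (A * t * h)
Step 2: Numerator = 327.1 * 17.9 = 5855.09
Step 3: Denominator = 18.4 * 2224 * 5.8 = 237345.28
Step 4: K = 5855.09 / 237345.28 = 0.02467 cm/s

0.02467


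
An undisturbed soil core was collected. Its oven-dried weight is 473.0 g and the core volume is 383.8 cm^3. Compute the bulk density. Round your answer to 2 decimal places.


Step 1: Identify the formula: BD = dry mass / volume
Step 2: Substitute values: BD = 473.0 / 383.8
Step 3: BD = 1.23 g/cm^3

1.23


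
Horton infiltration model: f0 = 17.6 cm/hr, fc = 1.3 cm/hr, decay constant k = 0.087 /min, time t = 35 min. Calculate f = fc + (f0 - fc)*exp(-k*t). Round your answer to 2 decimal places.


Step 1: f = fc + (f0 - fc) * exp(-k * t)
Step 2: exp(-0.087 * 35) = 0.047596
Step 3: f = 1.3 + (17.6 - 1.3) * 0.047596
Step 4: f = 1.3 + 16.3 * 0.047596
Step 5: f = 2.08 cm/hr

2.08


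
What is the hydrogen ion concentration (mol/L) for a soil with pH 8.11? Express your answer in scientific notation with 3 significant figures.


Step 1: [H+] = 10^(-pH)
Step 2: [H+] = 10^(-8.11)
Step 3: [H+] = 7.76e-09 mol/L

7.76e-09


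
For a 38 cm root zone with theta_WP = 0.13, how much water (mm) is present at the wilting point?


Step 1: Water (mm) = theta_WP * depth * 10
Step 2: Water = 0.13 * 38 * 10
Step 3: Water = 49.4 mm

49.4


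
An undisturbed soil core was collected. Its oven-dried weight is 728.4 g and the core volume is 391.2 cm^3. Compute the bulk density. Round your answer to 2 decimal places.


Step 1: Identify the formula: BD = dry mass / volume
Step 2: Substitute values: BD = 728.4 / 391.2
Step 3: BD = 1.86 g/cm^3

1.86


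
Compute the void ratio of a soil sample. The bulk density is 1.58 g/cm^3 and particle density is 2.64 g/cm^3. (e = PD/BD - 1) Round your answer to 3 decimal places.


Step 1: e = PD / BD - 1
Step 2: e = 2.64 / 1.58 - 1
Step 3: e = 1.67089 - 1
Step 4: e = 0.671

0.671


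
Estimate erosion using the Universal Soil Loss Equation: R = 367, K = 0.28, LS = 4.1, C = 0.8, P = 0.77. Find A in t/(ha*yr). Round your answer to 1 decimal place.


Step 1: A = R * K * LS * C * P
Step 2: R * K = 367 * 0.28 = 102.76
Step 3: (R*K) * LS = 102.76 * 4.1 = 421.316
Step 4: * C * P = 421.316 * 0.8 * 0.77 = 259.5
Step 5: A = 259.5 t/(ha*yr)

259.5


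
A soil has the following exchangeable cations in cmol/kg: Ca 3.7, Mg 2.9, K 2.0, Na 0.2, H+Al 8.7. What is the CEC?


Step 1: CEC = Ca + Mg + K + Na + (H+Al)
Step 2: CEC = 3.7 + 2.9 + 2.0 + 0.2 + 8.7
Step 3: CEC = 17.5 cmol/kg

17.5


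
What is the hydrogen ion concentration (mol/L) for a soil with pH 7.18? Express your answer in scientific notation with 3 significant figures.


Step 1: [H+] = 10^(-pH)
Step 2: [H+] = 10^(-7.18)
Step 3: [H+] = 6.61e-08 mol/L

6.61e-08


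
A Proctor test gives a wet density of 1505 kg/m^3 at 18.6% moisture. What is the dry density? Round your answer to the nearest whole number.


Step 1: Dry density = wet density / (1 + w/100)
Step 2: Dry density = 1505 / (1 + 18.6/100)
Step 3: Dry density = 1505 / 1.186
Step 4: Dry density = 1269 kg/m^3

1269


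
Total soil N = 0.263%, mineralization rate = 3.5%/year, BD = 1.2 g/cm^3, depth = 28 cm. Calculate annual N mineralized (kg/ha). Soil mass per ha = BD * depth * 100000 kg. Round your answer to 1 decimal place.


Step 1: Soil mass per ha = BD * depth * 100000 = 1.2 * 28 * 100000 = 3360000 kg
Step 2: Total N pool = soil mass * N%/100 = 3360000 * 0.263/100 = 8836.8 kg/ha
Step 3: N mineralized = N pool * rate%/100 = 8836.8 * 3.5/100 = 309.3 kg/ha/yr

309.3


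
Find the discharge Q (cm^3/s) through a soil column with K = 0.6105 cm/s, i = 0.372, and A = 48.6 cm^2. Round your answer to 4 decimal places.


Step 1: Apply Darcy's law: Q = K * i * A
Step 2: Q = 0.6105 * 0.372 * 48.6
Step 3: Q = 11.0374 cm^3/s

11.0374


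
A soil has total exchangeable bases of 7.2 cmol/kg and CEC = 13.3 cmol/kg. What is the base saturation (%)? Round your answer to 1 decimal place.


Step 1: BS = 100 * (sum of bases) / CEC
Step 2: BS = 100 * 7.2 / 13.3
Step 3: BS = 54.1%

54.1


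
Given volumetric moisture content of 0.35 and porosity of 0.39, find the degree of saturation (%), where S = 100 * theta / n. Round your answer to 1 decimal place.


Step 1: S = 100 * theta_v / n
Step 2: S = 100 * 0.35 / 0.39
Step 3: S = 89.7%

89.7


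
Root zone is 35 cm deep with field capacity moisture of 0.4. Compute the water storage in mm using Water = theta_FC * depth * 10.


Step 1: Water (mm) = theta_FC * depth (cm) * 10
Step 2: Water = 0.4 * 35 * 10
Step 3: Water = 140.0 mm

140.0


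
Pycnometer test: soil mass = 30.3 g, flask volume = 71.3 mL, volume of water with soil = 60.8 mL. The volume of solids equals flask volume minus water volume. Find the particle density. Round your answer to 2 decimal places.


Step 1: Volume of solids = flask volume - water volume with soil
Step 2: V_solids = 71.3 - 60.8 = 10.5 mL
Step 3: Particle density = mass / V_solids = 30.3 / 10.5 = 2.89 g/cm^3

2.89


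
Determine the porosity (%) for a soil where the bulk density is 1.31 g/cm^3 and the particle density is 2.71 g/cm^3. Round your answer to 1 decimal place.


Step 1: Formula: n = 100 * (1 - BD / PD)
Step 2: n = 100 * (1 - 1.31 / 2.71)
Step 3: n = 100 * (1 - 0.48339)
Step 4: n = 51.7%

51.7


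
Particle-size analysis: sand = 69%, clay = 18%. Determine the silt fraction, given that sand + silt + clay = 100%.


Step 1: sand + silt + clay = 100%
Step 2: silt = 100 - sand - clay
Step 3: silt = 100 - 69 - 18
Step 4: silt = 13%

13


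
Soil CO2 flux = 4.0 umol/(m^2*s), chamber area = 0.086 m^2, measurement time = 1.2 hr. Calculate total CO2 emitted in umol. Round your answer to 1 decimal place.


Step 1: Convert time to seconds: 1.2 hr * 3600 = 4320.0 s
Step 2: Total = flux * area * time_s
Step 3: Total = 4.0 * 0.086 * 4320.0
Step 4: Total = 1486.1 umol

1486.1


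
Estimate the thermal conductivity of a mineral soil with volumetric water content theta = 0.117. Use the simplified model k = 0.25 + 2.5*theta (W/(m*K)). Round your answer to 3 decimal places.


Step 1: k = 0.25 + 2.5 * theta
Step 2: k = 0.25 + 2.5 * 0.117
Step 3: k = 0.25 + 0.293
Step 4: k = 0.543 W/(m*K)

0.543


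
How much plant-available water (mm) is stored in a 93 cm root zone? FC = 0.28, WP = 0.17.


Step 1: Available water = (FC - WP) * depth * 10
Step 2: AW = (0.28 - 0.17) * 93 * 10
Step 3: AW = 0.11 * 93 * 10
Step 4: AW = 102.3 mm

102.3


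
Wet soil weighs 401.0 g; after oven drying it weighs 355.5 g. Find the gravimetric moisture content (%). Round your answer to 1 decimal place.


Step 1: Water mass = wet - dry = 401.0 - 355.5 = 45.5 g
Step 2: w = 100 * water mass / dry mass
Step 3: w = 100 * 45.5 / 355.5 = 12.8%

12.8


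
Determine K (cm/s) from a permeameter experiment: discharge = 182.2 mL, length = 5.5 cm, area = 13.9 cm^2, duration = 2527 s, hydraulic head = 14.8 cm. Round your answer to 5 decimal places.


Step 1: K = Q * L / (A * t * h)
Step 2: Numerator = 182.2 * 5.5 = 1002.1
Step 3: Denominator = 13.9 * 2527 * 14.8 = 519854.44
Step 4: K = 1002.1 / 519854.44 = 0.00193 cm/s

0.00193


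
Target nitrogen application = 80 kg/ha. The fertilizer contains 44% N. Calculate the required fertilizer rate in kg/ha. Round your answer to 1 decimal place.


Step 1: Fertilizer rate = target N / (N content / 100)
Step 2: Rate = 80 / (44 / 100)
Step 3: Rate = 80 / 0.44
Step 4: Rate = 181.8 kg/ha

181.8


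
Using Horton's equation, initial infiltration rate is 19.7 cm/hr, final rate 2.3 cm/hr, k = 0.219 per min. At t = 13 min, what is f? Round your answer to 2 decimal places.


Step 1: f = fc + (f0 - fc) * exp(-k * t)
Step 2: exp(-0.219 * 13) = 0.058018
Step 3: f = 2.3 + (19.7 - 2.3) * 0.058018
Step 4: f = 2.3 + 17.4 * 0.058018
Step 5: f = 3.31 cm/hr

3.31


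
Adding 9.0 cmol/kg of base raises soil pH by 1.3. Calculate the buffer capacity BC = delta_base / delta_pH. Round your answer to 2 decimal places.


Step 1: BC = change in base / change in pH
Step 2: BC = 9.0 / 1.3
Step 3: BC = 6.92 cmol/(kg*pH unit)

6.92


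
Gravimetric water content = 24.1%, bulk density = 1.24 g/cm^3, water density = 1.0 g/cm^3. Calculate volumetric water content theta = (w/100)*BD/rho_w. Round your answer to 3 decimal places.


Step 1: theta = (w / 100) * BD / rho_w
Step 2: theta = (24.1 / 100) * 1.24 / 1.0
Step 3: theta = 0.241 * 1.24
Step 4: theta = 0.299

0.299


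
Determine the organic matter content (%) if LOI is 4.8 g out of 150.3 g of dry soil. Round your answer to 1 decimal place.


Step 1: OM% = 100 * LOI / sample mass
Step 2: OM = 100 * 4.8 / 150.3
Step 3: OM = 3.2%

3.2


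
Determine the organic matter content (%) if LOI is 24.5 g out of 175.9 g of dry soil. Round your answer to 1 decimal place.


Step 1: OM% = 100 * LOI / sample mass
Step 2: OM = 100 * 24.5 / 175.9
Step 3: OM = 13.9%

13.9


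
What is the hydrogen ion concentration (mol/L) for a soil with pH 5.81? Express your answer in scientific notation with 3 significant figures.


Step 1: [H+] = 10^(-pH)
Step 2: [H+] = 10^(-5.81)
Step 3: [H+] = 1.55e-06 mol/L

1.55e-06


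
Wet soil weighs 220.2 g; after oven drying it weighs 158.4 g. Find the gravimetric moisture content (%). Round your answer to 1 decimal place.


Step 1: Water mass = wet - dry = 220.2 - 158.4 = 61.8 g
Step 2: w = 100 * water mass / dry mass
Step 3: w = 100 * 61.8 / 158.4 = 39.0%

39.0


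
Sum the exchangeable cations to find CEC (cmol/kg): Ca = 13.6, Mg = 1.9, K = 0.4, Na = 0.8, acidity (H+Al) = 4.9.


Step 1: CEC = Ca + Mg + K + Na + (H+Al)
Step 2: CEC = 13.6 + 1.9 + 0.4 + 0.8 + 4.9
Step 3: CEC = 21.6 cmol/kg

21.6


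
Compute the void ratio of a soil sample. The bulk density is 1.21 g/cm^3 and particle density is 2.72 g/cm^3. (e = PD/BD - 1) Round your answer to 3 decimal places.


Step 1: e = PD / BD - 1
Step 2: e = 2.72 / 1.21 - 1
Step 3: e = 2.24793 - 1
Step 4: e = 1.248

1.248


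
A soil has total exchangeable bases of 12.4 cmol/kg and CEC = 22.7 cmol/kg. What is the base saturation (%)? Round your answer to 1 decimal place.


Step 1: BS = 100 * (sum of bases) / CEC
Step 2: BS = 100 * 12.4 / 22.7
Step 3: BS = 54.6%

54.6


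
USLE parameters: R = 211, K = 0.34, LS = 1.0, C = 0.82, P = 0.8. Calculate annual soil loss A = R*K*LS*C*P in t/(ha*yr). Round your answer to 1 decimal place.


Step 1: A = R * K * LS * C * P
Step 2: R * K = 211 * 0.34 = 71.74
Step 3: (R*K) * LS = 71.74 * 1.0 = 71.74
Step 4: * C * P = 71.74 * 0.82 * 0.8 = 47.1
Step 5: A = 47.1 t/(ha*yr)

47.1


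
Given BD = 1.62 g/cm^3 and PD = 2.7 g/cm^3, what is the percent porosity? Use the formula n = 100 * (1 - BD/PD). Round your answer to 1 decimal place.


Step 1: Formula: n = 100 * (1 - BD / PD)
Step 2: n = 100 * (1 - 1.62 / 2.7)
Step 3: n = 100 * (1 - 0.6)
Step 4: n = 40.0%

40.0


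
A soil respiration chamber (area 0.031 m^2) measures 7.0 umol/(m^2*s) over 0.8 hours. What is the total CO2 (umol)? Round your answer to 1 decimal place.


Step 1: Convert time to seconds: 0.8 hr * 3600 = 2880.0 s
Step 2: Total = flux * area * time_s
Step 3: Total = 7.0 * 0.031 * 2880.0
Step 4: Total = 625.0 umol

625.0


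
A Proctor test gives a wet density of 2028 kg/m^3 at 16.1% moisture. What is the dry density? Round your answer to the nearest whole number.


Step 1: Dry density = wet density / (1 + w/100)
Step 2: Dry density = 2028 / (1 + 16.1/100)
Step 3: Dry density = 2028 / 1.161
Step 4: Dry density = 1747 kg/m^3

1747


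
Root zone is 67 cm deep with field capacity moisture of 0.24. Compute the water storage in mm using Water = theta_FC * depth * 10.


Step 1: Water (mm) = theta_FC * depth (cm) * 10
Step 2: Water = 0.24 * 67 * 10
Step 3: Water = 160.8 mm

160.8


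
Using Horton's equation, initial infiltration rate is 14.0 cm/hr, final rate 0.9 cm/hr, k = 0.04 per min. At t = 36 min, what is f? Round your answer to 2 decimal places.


Step 1: f = fc + (f0 - fc) * exp(-k * t)
Step 2: exp(-0.04 * 36) = 0.236928
Step 3: f = 0.9 + (14.0 - 0.9) * 0.236928
Step 4: f = 0.9 + 13.1 * 0.236928
Step 5: f = 4.0 cm/hr

4.0


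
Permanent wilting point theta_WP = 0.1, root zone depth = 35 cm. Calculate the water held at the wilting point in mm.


Step 1: Water (mm) = theta_WP * depth * 10
Step 2: Water = 0.1 * 35 * 10
Step 3: Water = 35.0 mm

35.0


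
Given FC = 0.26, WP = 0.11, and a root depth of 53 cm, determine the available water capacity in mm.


Step 1: Available water = (FC - WP) * depth * 10
Step 2: AW = (0.26 - 0.11) * 53 * 10
Step 3: AW = 0.15 * 53 * 10
Step 4: AW = 79.5 mm

79.5


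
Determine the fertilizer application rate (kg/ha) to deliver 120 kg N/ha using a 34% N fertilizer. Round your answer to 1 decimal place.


Step 1: Fertilizer rate = target N / (N content / 100)
Step 2: Rate = 120 / (34 / 100)
Step 3: Rate = 120 / 0.34
Step 4: Rate = 352.9 kg/ha

352.9


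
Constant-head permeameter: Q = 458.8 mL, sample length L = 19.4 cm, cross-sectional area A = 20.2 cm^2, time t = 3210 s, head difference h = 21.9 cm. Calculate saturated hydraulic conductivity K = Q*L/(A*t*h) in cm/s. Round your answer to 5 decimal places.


Step 1: K = Q * L / (A * t * h)
Step 2: Numerator = 458.8 * 19.4 = 8900.72
Step 3: Denominator = 20.2 * 3210 * 21.9 = 1420039.8
Step 4: K = 8900.72 / 1420039.8 = 0.00627 cm/s

0.00627


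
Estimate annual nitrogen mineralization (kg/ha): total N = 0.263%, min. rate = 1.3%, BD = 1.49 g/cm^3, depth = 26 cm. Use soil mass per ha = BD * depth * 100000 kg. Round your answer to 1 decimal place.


Step 1: Soil mass per ha = BD * depth * 100000 = 1.49 * 26 * 100000 = 3874000 kg
Step 2: Total N pool = soil mass * N%/100 = 3874000 * 0.263/100 = 10188.62 kg/ha
Step 3: N mineralized = N pool * rate%/100 = 10188.62 * 1.3/100 = 132.5 kg/ha/yr

132.5


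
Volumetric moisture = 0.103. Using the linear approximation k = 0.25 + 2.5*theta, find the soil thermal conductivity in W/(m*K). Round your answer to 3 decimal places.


Step 1: k = 0.25 + 2.5 * theta
Step 2: k = 0.25 + 2.5 * 0.103
Step 3: k = 0.25 + 0.258
Step 4: k = 0.508 W/(m*K)

0.508


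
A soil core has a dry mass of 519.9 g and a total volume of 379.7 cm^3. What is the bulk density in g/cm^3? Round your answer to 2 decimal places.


Step 1: Identify the formula: BD = dry mass / volume
Step 2: Substitute values: BD = 519.9 / 379.7
Step 3: BD = 1.37 g/cm^3

1.37


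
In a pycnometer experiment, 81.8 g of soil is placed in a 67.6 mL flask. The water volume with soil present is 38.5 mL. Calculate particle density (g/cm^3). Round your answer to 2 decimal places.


Step 1: Volume of solids = flask volume - water volume with soil
Step 2: V_solids = 67.6 - 38.5 = 29.1 mL
Step 3: Particle density = mass / V_solids = 81.8 / 29.1 = 2.81 g/cm^3

2.81


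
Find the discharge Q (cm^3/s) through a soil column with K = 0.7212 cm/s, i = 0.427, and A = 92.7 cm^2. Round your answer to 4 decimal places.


Step 1: Apply Darcy's law: Q = K * i * A
Step 2: Q = 0.7212 * 0.427 * 92.7
Step 3: Q = 28.5472 cm^3/s

28.5472


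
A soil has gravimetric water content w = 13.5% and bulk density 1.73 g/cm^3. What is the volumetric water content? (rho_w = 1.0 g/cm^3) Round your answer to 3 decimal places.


Step 1: theta = (w / 100) * BD / rho_w
Step 2: theta = (13.5 / 100) * 1.73 / 1.0
Step 3: theta = 0.135 * 1.73
Step 4: theta = 0.234

0.234


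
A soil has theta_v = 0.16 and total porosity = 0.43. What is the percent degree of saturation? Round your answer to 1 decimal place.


Step 1: S = 100 * theta_v / n
Step 2: S = 100 * 0.16 / 0.43
Step 3: S = 37.2%

37.2


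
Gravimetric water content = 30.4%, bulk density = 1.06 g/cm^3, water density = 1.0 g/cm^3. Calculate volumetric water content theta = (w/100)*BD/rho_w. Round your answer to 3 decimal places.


Step 1: theta = (w / 100) * BD / rho_w
Step 2: theta = (30.4 / 100) * 1.06 / 1.0
Step 3: theta = 0.304 * 1.06
Step 4: theta = 0.322

0.322


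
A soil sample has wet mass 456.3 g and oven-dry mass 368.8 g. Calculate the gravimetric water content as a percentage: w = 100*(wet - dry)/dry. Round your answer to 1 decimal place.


Step 1: Water mass = wet - dry = 456.3 - 368.8 = 87.5 g
Step 2: w = 100 * water mass / dry mass
Step 3: w = 100 * 87.5 / 368.8 = 23.7%

23.7


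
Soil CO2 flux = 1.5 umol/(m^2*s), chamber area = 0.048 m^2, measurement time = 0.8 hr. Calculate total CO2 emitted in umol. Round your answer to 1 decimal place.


Step 1: Convert time to seconds: 0.8 hr * 3600 = 2880.0 s
Step 2: Total = flux * area * time_s
Step 3: Total = 1.5 * 0.048 * 2880.0
Step 4: Total = 207.4 umol

207.4


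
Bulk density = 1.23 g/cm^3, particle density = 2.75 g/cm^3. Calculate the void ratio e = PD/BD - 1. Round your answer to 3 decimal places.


Step 1: e = PD / BD - 1
Step 2: e = 2.75 / 1.23 - 1
Step 3: e = 2.23577 - 1
Step 4: e = 1.236

1.236


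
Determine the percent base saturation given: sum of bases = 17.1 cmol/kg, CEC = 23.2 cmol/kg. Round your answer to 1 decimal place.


Step 1: BS = 100 * (sum of bases) / CEC
Step 2: BS = 100 * 17.1 / 23.2
Step 3: BS = 73.7%

73.7


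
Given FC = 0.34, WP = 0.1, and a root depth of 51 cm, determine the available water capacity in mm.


Step 1: Available water = (FC - WP) * depth * 10
Step 2: AW = (0.34 - 0.1) * 51 * 10
Step 3: AW = 0.24 * 51 * 10
Step 4: AW = 122.4 mm

122.4


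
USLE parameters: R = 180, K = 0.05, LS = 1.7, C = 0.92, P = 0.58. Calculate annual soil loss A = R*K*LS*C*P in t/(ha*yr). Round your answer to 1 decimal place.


Step 1: A = R * K * LS * C * P
Step 2: R * K = 180 * 0.05 = 9.0
Step 3: (R*K) * LS = 9.0 * 1.7 = 15.3
Step 4: * C * P = 15.3 * 0.92 * 0.58 = 8.2
Step 5: A = 8.2 t/(ha*yr)

8.2


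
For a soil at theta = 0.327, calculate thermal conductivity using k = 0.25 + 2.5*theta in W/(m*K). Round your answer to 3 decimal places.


Step 1: k = 0.25 + 2.5 * theta
Step 2: k = 0.25 + 2.5 * 0.327
Step 3: k = 0.25 + 0.818
Step 4: k = 1.068 W/(m*K)

1.068


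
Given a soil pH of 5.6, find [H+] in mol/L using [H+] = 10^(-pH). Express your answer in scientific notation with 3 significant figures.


Step 1: [H+] = 10^(-pH)
Step 2: [H+] = 10^(-5.6)
Step 3: [H+] = 2.51e-06 mol/L

2.51e-06


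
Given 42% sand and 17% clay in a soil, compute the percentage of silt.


Step 1: sand + silt + clay = 100%
Step 2: silt = 100 - sand - clay
Step 3: silt = 100 - 42 - 17
Step 4: silt = 41%

41


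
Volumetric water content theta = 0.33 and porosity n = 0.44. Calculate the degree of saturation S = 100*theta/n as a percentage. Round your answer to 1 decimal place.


Step 1: S = 100 * theta_v / n
Step 2: S = 100 * 0.33 / 0.44
Step 3: S = 75.0%

75.0


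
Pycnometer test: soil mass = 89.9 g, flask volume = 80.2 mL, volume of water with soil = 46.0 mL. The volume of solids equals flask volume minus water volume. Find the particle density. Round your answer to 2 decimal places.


Step 1: Volume of solids = flask volume - water volume with soil
Step 2: V_solids = 80.2 - 46.0 = 34.2 mL
Step 3: Particle density = mass / V_solids = 89.9 / 34.2 = 2.63 g/cm^3

2.63


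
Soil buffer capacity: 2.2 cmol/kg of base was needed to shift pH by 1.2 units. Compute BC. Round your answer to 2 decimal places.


Step 1: BC = change in base / change in pH
Step 2: BC = 2.2 / 1.2
Step 3: BC = 1.83 cmol/(kg*pH unit)

1.83


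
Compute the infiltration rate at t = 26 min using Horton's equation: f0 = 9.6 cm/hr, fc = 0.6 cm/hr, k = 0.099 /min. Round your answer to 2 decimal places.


Step 1: f = fc + (f0 - fc) * exp(-k * t)
Step 2: exp(-0.099 * 26) = 0.07623
Step 3: f = 0.6 + (9.6 - 0.6) * 0.07623
Step 4: f = 0.6 + 9.0 * 0.07623
Step 5: f = 1.29 cm/hr

1.29


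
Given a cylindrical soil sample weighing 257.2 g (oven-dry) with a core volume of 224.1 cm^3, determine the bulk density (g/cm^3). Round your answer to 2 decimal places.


Step 1: Identify the formula: BD = dry mass / volume
Step 2: Substitute values: BD = 257.2 / 224.1
Step 3: BD = 1.15 g/cm^3

1.15


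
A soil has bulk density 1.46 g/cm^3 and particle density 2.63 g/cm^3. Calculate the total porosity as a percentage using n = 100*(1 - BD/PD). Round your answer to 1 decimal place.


Step 1: Formula: n = 100 * (1 - BD / PD)
Step 2: n = 100 * (1 - 1.46 / 2.63)
Step 3: n = 100 * (1 - 0.55513)
Step 4: n = 44.5%

44.5


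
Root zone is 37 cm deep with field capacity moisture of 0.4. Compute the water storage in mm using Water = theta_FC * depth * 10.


Step 1: Water (mm) = theta_FC * depth (cm) * 10
Step 2: Water = 0.4 * 37 * 10
Step 3: Water = 148.0 mm

148.0


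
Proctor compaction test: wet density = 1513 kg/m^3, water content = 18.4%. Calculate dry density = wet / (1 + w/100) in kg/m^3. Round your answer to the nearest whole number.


Step 1: Dry density = wet density / (1 + w/100)
Step 2: Dry density = 1513 / (1 + 18.4/100)
Step 3: Dry density = 1513 / 1.184
Step 4: Dry density = 1278 kg/m^3

1278


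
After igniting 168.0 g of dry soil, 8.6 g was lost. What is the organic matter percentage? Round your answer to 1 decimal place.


Step 1: OM% = 100 * LOI / sample mass
Step 2: OM = 100 * 8.6 / 168.0
Step 3: OM = 5.1%

5.1


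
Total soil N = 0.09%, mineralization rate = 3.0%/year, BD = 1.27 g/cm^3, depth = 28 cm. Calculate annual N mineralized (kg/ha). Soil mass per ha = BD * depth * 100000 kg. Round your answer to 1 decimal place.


Step 1: Soil mass per ha = BD * depth * 100000 = 1.27 * 28 * 100000 = 3556000 kg
Step 2: Total N pool = soil mass * N%/100 = 3556000 * 0.09/100 = 3200.4 kg/ha
Step 3: N mineralized = N pool * rate%/100 = 3200.4 * 3.0/100 = 96.0 kg/ha/yr

96.0


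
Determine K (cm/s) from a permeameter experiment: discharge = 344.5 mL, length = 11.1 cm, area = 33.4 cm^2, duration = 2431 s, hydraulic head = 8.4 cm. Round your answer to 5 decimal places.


Step 1: K = Q * L / (A * t * h)
Step 2: Numerator = 344.5 * 11.1 = 3823.95
Step 3: Denominator = 33.4 * 2431 * 8.4 = 682041.36
Step 4: K = 3823.95 / 682041.36 = 0.00561 cm/s

0.00561


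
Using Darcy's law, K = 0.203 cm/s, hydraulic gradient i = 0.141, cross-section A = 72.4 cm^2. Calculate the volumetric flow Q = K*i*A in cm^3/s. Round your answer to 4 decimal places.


Step 1: Apply Darcy's law: Q = K * i * A
Step 2: Q = 0.203 * 0.141 * 72.4
Step 3: Q = 2.0723 cm^3/s

2.0723


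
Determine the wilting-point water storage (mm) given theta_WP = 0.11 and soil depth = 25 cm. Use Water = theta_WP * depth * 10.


Step 1: Water (mm) = theta_WP * depth * 10
Step 2: Water = 0.11 * 25 * 10
Step 3: Water = 27.5 mm

27.5


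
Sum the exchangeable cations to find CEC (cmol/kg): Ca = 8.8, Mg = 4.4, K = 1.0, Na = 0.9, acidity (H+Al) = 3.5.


Step 1: CEC = Ca + Mg + K + Na + (H+Al)
Step 2: CEC = 8.8 + 4.4 + 1.0 + 0.9 + 3.5
Step 3: CEC = 18.6 cmol/kg

18.6


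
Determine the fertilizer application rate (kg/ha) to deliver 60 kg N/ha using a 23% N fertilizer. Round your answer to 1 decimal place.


Step 1: Fertilizer rate = target N / (N content / 100)
Step 2: Rate = 60 / (23 / 100)
Step 3: Rate = 60 / 0.23
Step 4: Rate = 260.9 kg/ha

260.9


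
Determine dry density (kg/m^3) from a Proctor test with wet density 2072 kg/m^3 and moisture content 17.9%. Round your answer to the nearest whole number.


Step 1: Dry density = wet density / (1 + w/100)
Step 2: Dry density = 2072 / (1 + 17.9/100)
Step 3: Dry density = 2072 / 1.179
Step 4: Dry density = 1757 kg/m^3

1757


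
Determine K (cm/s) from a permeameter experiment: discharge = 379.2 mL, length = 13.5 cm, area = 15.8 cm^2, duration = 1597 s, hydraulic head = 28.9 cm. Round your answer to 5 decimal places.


Step 1: K = Q * L / (A * t * h)
Step 2: Numerator = 379.2 * 13.5 = 5119.2
Step 3: Denominator = 15.8 * 1597 * 28.9 = 729222.14
Step 4: K = 5119.2 / 729222.14 = 0.00702 cm/s

0.00702


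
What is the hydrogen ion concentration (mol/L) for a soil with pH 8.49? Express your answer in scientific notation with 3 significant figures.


Step 1: [H+] = 10^(-pH)
Step 2: [H+] = 10^(-8.49)
Step 3: [H+] = 3.24e-09 mol/L

3.24e-09


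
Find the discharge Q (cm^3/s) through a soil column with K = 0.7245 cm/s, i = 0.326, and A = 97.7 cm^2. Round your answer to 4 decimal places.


Step 1: Apply Darcy's law: Q = K * i * A
Step 2: Q = 0.7245 * 0.326 * 97.7
Step 3: Q = 23.0755 cm^3/s

23.0755


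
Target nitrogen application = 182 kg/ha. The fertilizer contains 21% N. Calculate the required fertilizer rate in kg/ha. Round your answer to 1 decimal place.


Step 1: Fertilizer rate = target N / (N content / 100)
Step 2: Rate = 182 / (21 / 100)
Step 3: Rate = 182 / 0.21
Step 4: Rate = 866.7 kg/ha

866.7


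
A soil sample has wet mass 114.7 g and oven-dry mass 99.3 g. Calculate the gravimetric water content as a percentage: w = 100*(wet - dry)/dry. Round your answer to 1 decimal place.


Step 1: Water mass = wet - dry = 114.7 - 99.3 = 15.4 g
Step 2: w = 100 * water mass / dry mass
Step 3: w = 100 * 15.4 / 99.3 = 15.5%

15.5


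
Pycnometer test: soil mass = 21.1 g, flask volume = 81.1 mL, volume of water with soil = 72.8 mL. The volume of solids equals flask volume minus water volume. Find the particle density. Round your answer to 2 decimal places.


Step 1: Volume of solids = flask volume - water volume with soil
Step 2: V_solids = 81.1 - 72.8 = 8.3 mL
Step 3: Particle density = mass / V_solids = 21.1 / 8.3 = 2.54 g/cm^3

2.54


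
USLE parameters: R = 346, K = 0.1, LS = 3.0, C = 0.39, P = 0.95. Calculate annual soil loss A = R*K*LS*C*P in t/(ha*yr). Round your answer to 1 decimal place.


Step 1: A = R * K * LS * C * P
Step 2: R * K = 346 * 0.1 = 34.6
Step 3: (R*K) * LS = 34.6 * 3.0 = 103.8
Step 4: * C * P = 103.8 * 0.39 * 0.95 = 38.5
Step 5: A = 38.5 t/(ha*yr)

38.5


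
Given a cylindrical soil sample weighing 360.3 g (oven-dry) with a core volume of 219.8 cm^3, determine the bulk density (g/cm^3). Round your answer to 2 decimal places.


Step 1: Identify the formula: BD = dry mass / volume
Step 2: Substitute values: BD = 360.3 / 219.8
Step 3: BD = 1.64 g/cm^3

1.64


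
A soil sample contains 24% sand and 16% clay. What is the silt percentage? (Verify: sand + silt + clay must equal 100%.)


Step 1: sand + silt + clay = 100%
Step 2: silt = 100 - sand - clay
Step 3: silt = 100 - 24 - 16
Step 4: silt = 60%

60


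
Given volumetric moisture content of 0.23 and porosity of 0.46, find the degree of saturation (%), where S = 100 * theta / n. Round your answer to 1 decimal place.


Step 1: S = 100 * theta_v / n
Step 2: S = 100 * 0.23 / 0.46
Step 3: S = 50.0%

50.0


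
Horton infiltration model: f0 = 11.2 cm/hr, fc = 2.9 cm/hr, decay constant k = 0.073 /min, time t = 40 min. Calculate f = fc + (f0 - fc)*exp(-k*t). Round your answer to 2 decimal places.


Step 1: f = fc + (f0 - fc) * exp(-k * t)
Step 2: exp(-0.073 * 40) = 0.053934
Step 3: f = 2.9 + (11.2 - 2.9) * 0.053934
Step 4: f = 2.9 + 8.3 * 0.053934
Step 5: f = 3.35 cm/hr

3.35
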